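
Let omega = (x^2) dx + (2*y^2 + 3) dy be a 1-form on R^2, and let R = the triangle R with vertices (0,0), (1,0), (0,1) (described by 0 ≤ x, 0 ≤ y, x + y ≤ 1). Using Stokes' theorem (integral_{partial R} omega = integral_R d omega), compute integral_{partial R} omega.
integral_(partial R) omega = 0

Stokes: integral_partial_R omega = integral_R d omega with d omega = (∂Q/∂x - ∂P/∂y) dx ∧ dy.
  ∂Q/∂x = 0
  ∂P/∂y = 0
  integrand = ∂Q/∂x - ∂P/∂y = 0.
Integrating over R: integral_0^1 integral_0^{1-x} (0) dy dx = 0.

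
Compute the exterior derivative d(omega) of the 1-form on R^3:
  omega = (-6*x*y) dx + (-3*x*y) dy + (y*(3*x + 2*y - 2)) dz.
d(omega) = (6*x - 3*y) dx ∧ dy + (3*y) dx ∧ dz + (3*x + 4*y - 2) dy ∧ dz

For a 1-form omega = sum_i f_i dx_i, the exterior derivative is
  d(omega) = sum_{i < j} (∂f_j/∂x_i - ∂f_i/∂x_j) dx_i ∧ dx_j.
  coefficient of dx ∧ dy: ∂f_2/∂x - ∂f_1/∂y = ∂(-3*x*y)/∂x - ∂(-6*x*y)/∂y = 6*x - 3*y
  coefficient of dx ∧ dz: ∂f_3/∂x - ∂f_1/∂z = ∂(y*(3*x + 2*y - 2))/∂x - ∂(-6*x*y)/∂z = 3*y
  coefficient of dy ∧ dz: ∂f_3/∂y - ∂f_2/∂z = ∂(y*(3*x + 2*y - 2))/∂y - ∂(-3*x*y)/∂z = 3*x + 4*y - 2
Assembling: d(omega) = (6*x - 3*y) dx ∧ dy + (3*y) dx ∧ dz + (3*x + 4*y - 2) dy ∧ dz.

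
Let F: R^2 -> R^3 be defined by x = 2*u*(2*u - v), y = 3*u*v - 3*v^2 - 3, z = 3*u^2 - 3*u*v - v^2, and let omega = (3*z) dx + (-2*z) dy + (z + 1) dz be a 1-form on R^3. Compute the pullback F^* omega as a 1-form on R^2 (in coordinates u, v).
F^* omega = (90*u^3 - 135*u^2*v + 15*u*v^2 + 6*u + 15*v^3 - 3*v) du + (-45*u^3 + 75*u^2*v - 15*u*v^2 - 3*u - 10*v^3 - 2*v) dv

Using F^*(f dg) = (f ∘ F) d(g ∘ F), substitute each coordinate x_i by F_i(u, v) in f_i, and replace dx_i by d F_i = (∂F_i/∂u) du + (∂F_i/∂v) dv.
  For the x component: f_1(F) = 9*u^2 - 9*u*v - 3*v^2; d F_1 = (8*u - 2*v) du + (-2*u) dv
  For the y component: f_2(F) = -6*u^2 + 6*u*v + 2*v^2; d F_2 = (3*v) du + (3*u - 6*v) dv
  For the z component: f_3(F) = 3*u^2 - 3*u*v - v^2 + 1; d F_3 = (6*u - 3*v) du + (-3*u - 2*v) dv
Combining and collecting du, dv coefficients:
  coeff of du: 90*u^3 - 135*u^2*v + 15*u*v^2 + 6*u + 15*v^3 - 3*v
  coeff of dv: -45*u^3 + 75*u^2*v - 15*u*v^2 - 3*u - 10*v^3 - 2*v
F^* omega = (90*u^3 - 135*u^2*v + 15*u*v^2 + 6*u + 15*v^3 - 3*v) du + (-45*u^3 + 75*u^2*v - 15*u*v^2 - 3*u - 10*v^3 - 2*v) dv.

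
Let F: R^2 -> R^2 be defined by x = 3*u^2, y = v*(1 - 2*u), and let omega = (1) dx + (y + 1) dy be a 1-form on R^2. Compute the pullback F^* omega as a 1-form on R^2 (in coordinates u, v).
F^* omega = (4*u*v^2 + 6*u - 2*v^2 - 2*v) du + (4*u^2*v - 4*u*v - 2*u + v + 1) dv

Using F^*(f dg) = (f ∘ F) d(g ∘ F), substitute each coordinate x_i by F_i(u, v) in f_i, and replace dx_i by d F_i = (∂F_i/∂u) du + (∂F_i/∂v) dv.
  For the x component: f_1(F) = 1; d F_1 = (6*u) du + (0) dv
  For the y component: f_2(F) = -2*u*v + v + 1; d F_2 = (-2*v) du + (1 - 2*u) dv
Combining and collecting du, dv coefficients:
  coeff of du: 4*u*v^2 + 6*u - 2*v^2 - 2*v
  coeff of dv: 4*u^2*v - 4*u*v - 2*u + v + 1
F^* omega = (4*u*v^2 + 6*u - 2*v^2 - 2*v) du + (4*u^2*v - 4*u*v - 2*u + v + 1) dv.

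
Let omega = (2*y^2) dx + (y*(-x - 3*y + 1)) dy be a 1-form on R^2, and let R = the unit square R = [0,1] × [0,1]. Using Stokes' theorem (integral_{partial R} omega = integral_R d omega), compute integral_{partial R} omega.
integral_(partial R) omega = -5/2

Stokes: integral_partial_R omega = integral_R d omega with d omega = (∂Q/∂x - ∂P/∂y) dx ∧ dy.
  ∂Q/∂x = -y
  ∂P/∂y = 4*y
  integrand = ∂Q/∂x - ∂P/∂y = -5*y.
Integrating over R: integral_0^1 integral_0^1 (-5*y) dx dy = -5/2.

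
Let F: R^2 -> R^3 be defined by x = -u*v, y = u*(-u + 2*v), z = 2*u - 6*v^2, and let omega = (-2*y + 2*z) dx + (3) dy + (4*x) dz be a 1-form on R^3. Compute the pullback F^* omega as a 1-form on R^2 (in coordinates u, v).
F^* omega = (-2*u^2*v + 4*u*v^2 - 12*u*v - 6*u + 12*v^3 + 6*v) du + (2*u*(-u^2 + 2*u*v - 2*u + 30*v^2 + 3)) dv

Using F^*(f dg) = (f ∘ F) d(g ∘ F), substitute each coordinate x_i by F_i(u, v) in f_i, and replace dx_i by d F_i = (∂F_i/∂u) du + (∂F_i/∂v) dv.
  For the x component: f_1(F) = 2*u^2 - 4*u*v + 4*u - 12*v^2; d F_1 = (-v) du + (-u) dv
  For the y component: f_2(F) = 3; d F_2 = (-2*u + 2*v) du + (2*u) dv
  For the z component: f_3(F) = -4*u*v; d F_3 = (2) du + (-12*v) dv
Combining and collecting du, dv coefficients:
  coeff of du: -2*u^2*v + 4*u*v^2 - 12*u*v - 6*u + 12*v^3 + 6*v
  coeff of dv: 2*u*(-u^2 + 2*u*v - 2*u + 30*v^2 + 3)
F^* omega = (-2*u^2*v + 4*u*v^2 - 12*u*v - 6*u + 12*v^3 + 6*v) du + (2*u*(-u^2 + 2*u*v - 2*u + 30*v^2 + 3)) dv.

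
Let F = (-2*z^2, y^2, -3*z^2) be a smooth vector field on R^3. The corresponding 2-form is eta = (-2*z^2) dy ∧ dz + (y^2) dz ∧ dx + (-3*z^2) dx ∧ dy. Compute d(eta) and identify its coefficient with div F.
d(eta) = (2*y - 6*z) dx ∧ dy ∧ dz; div F = 2*y - 6*z

For a 2-form in R^3 of the form above, applying d gives a 3-form with coefficient ∂P/∂x + ∂Q/∂y + ∂R/∂z:
  ∂P/∂x = 0
  ∂Q/∂y = 2*y
  ∂R/∂z = -6*z
Sum = 2*y - 6*z, which is exactly div F.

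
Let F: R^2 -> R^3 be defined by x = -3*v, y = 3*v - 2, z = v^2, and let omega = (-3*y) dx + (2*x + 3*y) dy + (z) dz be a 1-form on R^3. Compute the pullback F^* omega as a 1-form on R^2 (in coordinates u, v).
F^* omega = (2*v^3 + 36*v - 36) dv

Using F^*(f dg) = (f ∘ F) d(g ∘ F), substitute each coordinate x_i by F_i(u, v) in f_i, and replace dx_i by d F_i = (∂F_i/∂u) du + (∂F_i/∂v) dv.
  For the x component: f_1(F) = 6 - 9*v; d F_1 = (0) du + (-3) dv
  For the y component: f_2(F) = 3*v - 6; d F_2 = (0) du + (3) dv
  For the z component: f_3(F) = v^2; d F_3 = (0) du + (2*v) dv
Combining and collecting du, dv coefficients:
  coeff of du: 0
  coeff of dv: 2*v^3 + 36*v - 36
F^* omega = (2*v^3 + 36*v - 36) dv.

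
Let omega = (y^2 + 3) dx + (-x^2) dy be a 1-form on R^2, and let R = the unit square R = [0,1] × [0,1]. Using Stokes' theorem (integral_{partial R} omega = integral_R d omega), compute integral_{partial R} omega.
integral_(partial R) omega = -2

Stokes: integral_partial_R omega = integral_R d omega with d omega = (∂Q/∂x - ∂P/∂y) dx ∧ dy.
  ∂Q/∂x = -2*x
  ∂P/∂y = 2*y
  integrand = ∂Q/∂x - ∂P/∂y = -2*x - 2*y.
Integrating over R: integral_0^1 integral_0^1 (-2*x - 2*y) dx dy = -2.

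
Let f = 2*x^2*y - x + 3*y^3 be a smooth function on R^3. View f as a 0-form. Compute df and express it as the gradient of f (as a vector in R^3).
df = (4*x*y - 1) dx + (2*x^2 + 9*y^2) dy + (0) dz; grad f = (4*x*y - 1, 2*x^2 + 9*y^2, 0)

For a 0-form f, d f = (∂f/∂x) dx + (∂f/∂y) dy + (∂f/∂z) dz. The components of the vector representation are exactly the entries of grad f in Cartesian coordinates:
  ∂f/∂x = 4*x*y - 1
  ∂f/∂y = 2*x^2 + 9*y^2
  ∂f/∂z = 0.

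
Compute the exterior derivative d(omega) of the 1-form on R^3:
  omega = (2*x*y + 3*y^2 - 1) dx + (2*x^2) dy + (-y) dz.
d(omega) = (2*x - 6*y) dx ∧ dy + (-1) dy ∧ dz

For a 1-form omega = sum_i f_i dx_i, the exterior derivative is
  d(omega) = sum_{i < j} (∂f_j/∂x_i - ∂f_i/∂x_j) dx_i ∧ dx_j.
  coefficient of dx ∧ dy: ∂f_2/∂x - ∂f_1/∂y = ∂(2*x^2)/∂x - ∂(2*x*y + 3*y^2 - 1)/∂y = 2*x - 6*y
  coefficient of dy ∧ dz: ∂f_3/∂y - ∂f_2/∂z = ∂(-y)/∂y - ∂(2*x^2)/∂z = -1
Assembling: d(omega) = (2*x - 6*y) dx ∧ dy + (-1) dy ∧ dz.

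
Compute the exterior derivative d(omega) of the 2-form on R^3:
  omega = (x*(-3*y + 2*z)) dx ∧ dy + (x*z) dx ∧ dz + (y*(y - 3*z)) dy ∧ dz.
d(omega) = (2*x) dx ∧ dy ∧ dz

For a 2-form omega = sum_{i<j} g_{ij} dx_i ∧ dx_j, the exterior derivative is
  d(omega) = sum_{i<j} d(g_{ij}) ∧ dx_i ∧ dx_j = sum_{i<j, k} (∂g_{ij}/∂x_k) dx_k ∧ dx_i ∧ dx_j.
Expand each term, using dx_k ∧ dx_i ∧ dx_j = sgn(permutation) dx_{(a)} ∧ dx_{(b)} ∧ dx_{(c)} with (a < b < c) sorted:
  d(x*(-3*y + 2*z)) includes (∂/∂z)(x*(-3*y + 2*z)) dz = (2*x) dz, which multiplied by dx ∧ dy gives (2*x) dx ∧ dy ∧ dz
Collecting like 3-forms: d(omega) = (2*x) dx ∧ dy ∧ dz.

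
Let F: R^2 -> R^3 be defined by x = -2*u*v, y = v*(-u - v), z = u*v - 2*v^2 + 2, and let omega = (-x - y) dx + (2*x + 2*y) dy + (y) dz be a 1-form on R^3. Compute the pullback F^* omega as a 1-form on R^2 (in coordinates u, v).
F^* omega = (v^2*(-u - v)) du + (v*(-u^2 + 15*u*v + 8*v^2)) dv

Using F^*(f dg) = (f ∘ F) d(g ∘ F), substitute each coordinate x_i by F_i(u, v) in f_i, and replace dx_i by d F_i = (∂F_i/∂u) du + (∂F_i/∂v) dv.
  For the x component: f_1(F) = v*(3*u + v); d F_1 = (-2*v) du + (-2*u) dv
  For the y component: f_2(F) = 2*v*(-3*u - v); d F_2 = (-v) du + (-u - 2*v) dv
  For the z component: f_3(F) = v*(-u - v); d F_3 = (v) du + (u - 4*v) dv
Combining and collecting du, dv coefficients:
  coeff of du: v^2*(-u - v)
  coeff of dv: v*(-u^2 + 15*u*v + 8*v^2)
F^* omega = (v^2*(-u - v)) du + (v*(-u^2 + 15*u*v + 8*v^2)) dv.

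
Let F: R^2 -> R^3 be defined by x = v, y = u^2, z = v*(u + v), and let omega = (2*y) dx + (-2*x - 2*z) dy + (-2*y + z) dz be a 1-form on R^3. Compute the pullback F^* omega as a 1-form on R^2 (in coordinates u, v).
F^* omega = (v*(-6*u^2 - 3*u*v - 4*u + v^2)) du + (-2*u^3 - 3*u^2*v + 2*u^2 + 3*u*v^2 + 2*v^3) dv

Using F^*(f dg) = (f ∘ F) d(g ∘ F), substitute each coordinate x_i by F_i(u, v) in f_i, and replace dx_i by d F_i = (∂F_i/∂u) du + (∂F_i/∂v) dv.
  For the x component: f_1(F) = 2*u^2; d F_1 = (0) du + (1) dv
  For the y component: f_2(F) = 2*v*(-u - v - 1); d F_2 = (2*u) du + (0) dv
  For the z component: f_3(F) = -2*u^2 + u*v + v^2; d F_3 = (v) du + (u + 2*v) dv
Combining and collecting du, dv coefficients:
  coeff of du: v*(-6*u^2 - 3*u*v - 4*u + v^2)
  coeff of dv: -2*u^3 - 3*u^2*v + 2*u^2 + 3*u*v^2 + 2*v^3
F^* omega = (v*(-6*u^2 - 3*u*v - 4*u + v^2)) du + (-2*u^3 - 3*u^2*v + 2*u^2 + 3*u*v^2 + 2*v^3) dv.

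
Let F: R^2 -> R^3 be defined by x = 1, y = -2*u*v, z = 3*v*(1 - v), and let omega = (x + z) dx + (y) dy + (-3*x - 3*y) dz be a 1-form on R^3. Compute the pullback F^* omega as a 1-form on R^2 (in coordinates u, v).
F^* omega = (4*u*v^2) du + (4*u^2*v - 36*u*v^2 + 18*u*v + 18*v - 9) dv

Using F^*(f dg) = (f ∘ F) d(g ∘ F), substitute each coordinate x_i by F_i(u, v) in f_i, and replace dx_i by d F_i = (∂F_i/∂u) du + (∂F_i/∂v) dv.
  For the x component: f_1(F) = -3*v^2 + 3*v + 1; d F_1 = (0) du + (0) dv
  For the y component: f_2(F) = -2*u*v; d F_2 = (-2*v) du + (-2*u) dv
  For the z component: f_3(F) = 6*u*v - 3; d F_3 = (0) du + (3 - 6*v) dv
Combining and collecting du, dv coefficients:
  coeff of du: 4*u*v^2
  coeff of dv: 4*u^2*v - 36*u*v^2 + 18*u*v + 18*v - 9
F^* omega = (4*u*v^2) du + (4*u^2*v - 36*u*v^2 + 18*u*v + 18*v - 9) dv.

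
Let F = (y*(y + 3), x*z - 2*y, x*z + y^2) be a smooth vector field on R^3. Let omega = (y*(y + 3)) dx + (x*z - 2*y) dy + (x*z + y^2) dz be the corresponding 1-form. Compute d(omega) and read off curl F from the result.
d(omega) = (-x + 2*y) dy ∧ dz + (-z) dz ∧ dx + (-2*y + z - 3) dx ∧ dy; curl F = (-x + 2*y, -z, -2*y + z - 3)

d omega = sum_{i<j} (∂f_j/∂x_i - ∂f_i/∂x_j) dx_i ∧ dx_j. Under the identification (dy ∧ dz, dz ∧ dx, dx ∧ dy) ↔ (e_x, e_y, e_z), the coefficients are exactly the components of curl F. Compute:
  ∂R/∂y - ∂Q/∂z = (2*y) - (x) = -x + 2*y
  ∂P/∂z - ∂R/∂x = (0) - (z) = -z
  ∂Q/∂x - ∂P/∂y = (z) - (2*y + 3) = -2*y + z - 3.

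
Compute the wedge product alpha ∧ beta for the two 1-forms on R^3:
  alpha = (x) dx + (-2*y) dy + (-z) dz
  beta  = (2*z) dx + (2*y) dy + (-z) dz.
alpha ∧ beta = (2*y*(x + 2*z)) dx ∧ dy + (z*(-x + 2*z)) dx ∧ dz + (4*y*z) dy ∧ dz

Distribute the wedge, using dx_i ∧ dx_j = -dx_j ∧ dx_i and dx_i ∧ dx_i = 0. For each pair (i, j) with i < j, the coefficient of dx_i ∧ dx_j in alpha ∧ beta is (alpha_i * beta_j - alpha_j * beta_i). Collecting: alpha ∧ beta = (2*y*(x + 2*z)) dx ∧ dy + (z*(-x + 2*z)) dx ∧ dz + (4*y*z) dy ∧ dz.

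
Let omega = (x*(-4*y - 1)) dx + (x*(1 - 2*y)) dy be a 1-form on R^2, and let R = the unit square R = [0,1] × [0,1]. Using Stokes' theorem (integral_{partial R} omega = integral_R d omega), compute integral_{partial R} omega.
integral_(partial R) omega = 2

Stokes: integral_partial_R omega = integral_R d omega with d omega = (∂Q/∂x - ∂P/∂y) dx ∧ dy.
  ∂Q/∂x = 1 - 2*y
  ∂P/∂y = -4*x
  integrand = ∂Q/∂x - ∂P/∂y = 4*x - 2*y + 1.
Integrating over R: integral_0^1 integral_0^1 (4*x - 2*y + 1) dx dy = 2.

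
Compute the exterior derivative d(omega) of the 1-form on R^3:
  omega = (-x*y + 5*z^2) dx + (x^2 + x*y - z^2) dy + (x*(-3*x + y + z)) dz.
d(omega) = (3*x + y) dx ∧ dy + (-6*x + y - 9*z) dx ∧ dz + (x + 2*z) dy ∧ dz

For a 1-form omega = sum_i f_i dx_i, the exterior derivative is
  d(omega) = sum_{i < j} (∂f_j/∂x_i - ∂f_i/∂x_j) dx_i ∧ dx_j.
  coefficient of dx ∧ dy: ∂f_2/∂x - ∂f_1/∂y = ∂(x^2 + x*y - z^2)/∂x - ∂(-x*y + 5*z^2)/∂y = 3*x + y
  coefficient of dx ∧ dz: ∂f_3/∂x - ∂f_1/∂z = ∂(x*(-3*x + y + z))/∂x - ∂(-x*y + 5*z^2)/∂z = -6*x + y - 9*z
  coefficient of dy ∧ dz: ∂f_3/∂y - ∂f_2/∂z = ∂(x*(-3*x + y + z))/∂y - ∂(x^2 + x*y - z^2)/∂z = x + 2*z
Assembling: d(omega) = (3*x + y) dx ∧ dy + (-6*x + y - 9*z) dx ∧ dz + (x + 2*z) dy ∧ dz.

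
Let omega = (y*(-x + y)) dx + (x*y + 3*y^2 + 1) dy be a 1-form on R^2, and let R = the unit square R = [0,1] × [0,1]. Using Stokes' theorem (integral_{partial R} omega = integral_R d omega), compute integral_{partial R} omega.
integral_(partial R) omega = 0

Stokes: integral_partial_R omega = integral_R d omega with d omega = (∂Q/∂x - ∂P/∂y) dx ∧ dy.
  ∂Q/∂x = y
  ∂P/∂y = -x + 2*y
  integrand = ∂Q/∂x - ∂P/∂y = x - y.
Integrating over R: integral_0^1 integral_0^1 (x - y) dx dy = 0.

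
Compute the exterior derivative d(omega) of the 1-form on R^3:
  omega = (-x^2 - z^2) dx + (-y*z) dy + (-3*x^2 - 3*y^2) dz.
d(omega) = (-6*x + 2*z) dx ∧ dz + (-5*y) dy ∧ dz

For a 1-form omega = sum_i f_i dx_i, the exterior derivative is
  d(omega) = sum_{i < j} (∂f_j/∂x_i - ∂f_i/∂x_j) dx_i ∧ dx_j.
  coefficient of dx ∧ dz: ∂f_3/∂x - ∂f_1/∂z = ∂(-3*x^2 - 3*y^2)/∂x - ∂(-x^2 - z^2)/∂z = -6*x + 2*z
  coefficient of dy ∧ dz: ∂f_3/∂y - ∂f_2/∂z = ∂(-3*x^2 - 3*y^2)/∂y - ∂(-y*z)/∂z = -5*y
Assembling: d(omega) = (-6*x + 2*z) dx ∧ dz + (-5*y) dy ∧ dz.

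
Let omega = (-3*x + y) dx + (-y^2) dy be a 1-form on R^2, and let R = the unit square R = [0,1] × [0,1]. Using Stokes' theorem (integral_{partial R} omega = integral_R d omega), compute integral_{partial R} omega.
integral_(partial R) omega = -1

Stokes: integral_partial_R omega = integral_R d omega with d omega = (∂Q/∂x - ∂P/∂y) dx ∧ dy.
  ∂Q/∂x = 0
  ∂P/∂y = 1
  integrand = ∂Q/∂x - ∂P/∂y = -1.
Integrating over R: integral_0^1 integral_0^1 (-1) dx dy = -1.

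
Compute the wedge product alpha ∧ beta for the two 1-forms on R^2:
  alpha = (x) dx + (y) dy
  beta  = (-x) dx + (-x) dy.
alpha ∧ beta = (x*(-x + y)) dx ∧ dy

Distribute the wedge, using dx_i ∧ dx_j = -dx_j ∧ dx_i and dx_i ∧ dx_i = 0. For each pair (i, j) with i < j, the coefficient of dx_i ∧ dx_j in alpha ∧ beta is (alpha_i * beta_j - alpha_j * beta_i). Collecting: alpha ∧ beta = (x*(-x + y)) dx ∧ dy.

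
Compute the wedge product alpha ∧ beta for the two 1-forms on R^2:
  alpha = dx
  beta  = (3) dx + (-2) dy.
alpha ∧ beta = (-2) dx ∧ dy

Distribute the wedge, using dx_i ∧ dx_j = -dx_j ∧ dx_i and dx_i ∧ dx_i = 0. For each pair (i, j) with i < j, the coefficient of dx_i ∧ dx_j in alpha ∧ beta is (alpha_i * beta_j - alpha_j * beta_i). Collecting: alpha ∧ beta = (-2) dx ∧ dy.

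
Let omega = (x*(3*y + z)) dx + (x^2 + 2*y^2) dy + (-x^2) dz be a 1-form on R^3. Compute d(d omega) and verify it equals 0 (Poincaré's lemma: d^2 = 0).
d(d omega) = 0

Step 1: d omega = sum_{i<j} (∂f_j/∂x_i - ∂f_i/∂x_j) dx_i ∧ dx_j:
  coeff of dx ∧ dy: -x
  coeff of dx ∧ dz: -3*x
  coeff of dy ∧ dz: 0
Step 2: Apply d again to each 2-form coefficient. The only possible 3-form in R^3 is dx ∧ dy ∧ dz, with coefficient
  ∂(coeff of dy∧dz)/∂x - ∂(coeff of dx∧dz)/∂y + ∂(coeff of dx∧dy)/∂z
  = ∂/∂x (0) - ∂/∂y (-3*x) + ∂/∂z (-x).
Each of these terms simplifies to sums of mixed partials that cancel in pairs. The result is 0 (by equality of mixed partials for smooth functions — Schwarz / Clairaut).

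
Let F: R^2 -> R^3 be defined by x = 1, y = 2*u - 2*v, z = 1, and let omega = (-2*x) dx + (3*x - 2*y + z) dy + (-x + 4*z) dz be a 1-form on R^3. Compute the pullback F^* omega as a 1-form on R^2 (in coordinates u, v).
F^* omega = (-8*u + 8*v + 8) du + (8*u - 8*v - 8) dv

Using F^*(f dg) = (f ∘ F) d(g ∘ F), substitute each coordinate x_i by F_i(u, v) in f_i, and replace dx_i by d F_i = (∂F_i/∂u) du + (∂F_i/∂v) dv.
  For the x component: f_1(F) = -2; d F_1 = (0) du + (0) dv
  For the y component: f_2(F) = -4*u + 4*v + 4; d F_2 = (2) du + (-2) dv
  For the z component: f_3(F) = 3; d F_3 = (0) du + (0) dv
Combining and collecting du, dv coefficients:
  coeff of du: -8*u + 8*v + 8
  coeff of dv: 8*u - 8*v - 8
F^* omega = (-8*u + 8*v + 8) du + (8*u - 8*v - 8) dv.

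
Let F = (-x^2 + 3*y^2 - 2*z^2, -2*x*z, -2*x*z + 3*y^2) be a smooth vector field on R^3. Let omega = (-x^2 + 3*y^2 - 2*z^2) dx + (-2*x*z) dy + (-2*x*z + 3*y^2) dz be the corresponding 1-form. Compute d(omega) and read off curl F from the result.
d(omega) = (2*x + 6*y) dy ∧ dz + (-2*z) dz ∧ dx + (-6*y - 2*z) dx ∧ dy; curl F = (2*x + 6*y, -2*z, -6*y - 2*z)

d omega = sum_{i<j} (∂f_j/∂x_i - ∂f_i/∂x_j) dx_i ∧ dx_j. Under the identification (dy ∧ dz, dz ∧ dx, dx ∧ dy) ↔ (e_x, e_y, e_z), the coefficients are exactly the components of curl F. Compute:
  ∂R/∂y - ∂Q/∂z = (6*y) - (-2*x) = 2*x + 6*y
  ∂P/∂z - ∂R/∂x = (-4*z) - (-2*z) = -2*z
  ∂Q/∂x - ∂P/∂y = (-2*z) - (6*y) = -6*y - 2*z.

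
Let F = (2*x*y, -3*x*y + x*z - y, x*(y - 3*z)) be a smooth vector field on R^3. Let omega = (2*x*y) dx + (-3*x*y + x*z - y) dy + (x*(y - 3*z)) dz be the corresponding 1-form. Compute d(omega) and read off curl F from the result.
d(omega) = (0) dy ∧ dz + (-y + 3*z) dz ∧ dx + (-2*x - 3*y + z) dx ∧ dy; curl F = (0, -y + 3*z, -2*x - 3*y + z)

d omega = sum_{i<j} (∂f_j/∂x_i - ∂f_i/∂x_j) dx_i ∧ dx_j. Under the identification (dy ∧ dz, dz ∧ dx, dx ∧ dy) ↔ (e_x, e_y, e_z), the coefficients are exactly the components of curl F. Compute:
  ∂R/∂y - ∂Q/∂z = (x) - (x) = 0
  ∂P/∂z - ∂R/∂x = (0) - (y - 3*z) = -y + 3*z
  ∂Q/∂x - ∂P/∂y = (-3*y + z) - (2*x) = -2*x - 3*y + z.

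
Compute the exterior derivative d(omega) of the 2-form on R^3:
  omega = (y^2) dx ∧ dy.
d(omega) = 0

For a 2-form omega = sum_{i<j} g_{ij} dx_i ∧ dx_j, the exterior derivative is
  d(omega) = sum_{i<j} d(g_{ij}) ∧ dx_i ∧ dx_j = sum_{i<j, k} (∂g_{ij}/∂x_k) dx_k ∧ dx_i ∧ dx_j.
Expand each term, using dx_k ∧ dx_i ∧ dx_j = sgn(permutation) dx_{(a)} ∧ dx_{(b)} ∧ dx_{(c)} with (a < b < c) sorted:

Collecting like 3-forms: d(omega) = 0.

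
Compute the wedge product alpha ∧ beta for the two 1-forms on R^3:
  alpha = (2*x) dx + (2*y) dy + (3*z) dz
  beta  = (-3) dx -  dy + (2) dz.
alpha ∧ beta = (-2*x + 6*y) dx ∧ dy + (4*x + 9*z) dx ∧ dz + (4*y + 3*z) dy ∧ dz

Distribute the wedge, using dx_i ∧ dx_j = -dx_j ∧ dx_i and dx_i ∧ dx_i = 0. For each pair (i, j) with i < j, the coefficient of dx_i ∧ dx_j in alpha ∧ beta is (alpha_i * beta_j - alpha_j * beta_i). Collecting: alpha ∧ beta = (-2*x + 6*y) dx ∧ dy + (4*x + 9*z) dx ∧ dz + (4*y + 3*z) dy ∧ dz.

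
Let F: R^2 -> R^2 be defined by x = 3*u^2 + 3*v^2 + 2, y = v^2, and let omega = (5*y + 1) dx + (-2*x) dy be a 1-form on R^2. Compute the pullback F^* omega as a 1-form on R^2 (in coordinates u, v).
F^* omega = (6*u*(5*v^2 + 1)) du + (2*v*(-6*u^2 + 9*v^2 - 1)) dv

Using F^*(f dg) = (f ∘ F) d(g ∘ F), substitute each coordinate x_i by F_i(u, v) in f_i, and replace dx_i by d F_i = (∂F_i/∂u) du + (∂F_i/∂v) dv.
  For the x component: f_1(F) = 5*v^2 + 1; d F_1 = (6*u) du + (6*v) dv
  For the y component: f_2(F) = -6*u^2 - 6*v^2 - 4; d F_2 = (0) du + (2*v) dv
Combining and collecting du, dv coefficients:
  coeff of du: 6*u*(5*v^2 + 1)
  coeff of dv: 2*v*(-6*u^2 + 9*v^2 - 1)
F^* omega = (6*u*(5*v^2 + 1)) du + (2*v*(-6*u^2 + 9*v^2 - 1)) dv.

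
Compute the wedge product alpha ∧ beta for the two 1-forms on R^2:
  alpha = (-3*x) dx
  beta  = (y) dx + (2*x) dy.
alpha ∧ beta = (-6*x^2) dx ∧ dy

Distribute the wedge, using dx_i ∧ dx_j = -dx_j ∧ dx_i and dx_i ∧ dx_i = 0. For each pair (i, j) with i < j, the coefficient of dx_i ∧ dx_j in alpha ∧ beta is (alpha_i * beta_j - alpha_j * beta_i). Collecting: alpha ∧ beta = (-6*x^2) dx ∧ dy.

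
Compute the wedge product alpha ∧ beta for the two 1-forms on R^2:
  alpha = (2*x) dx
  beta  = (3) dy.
alpha ∧ beta = (6*x) dx ∧ dy

Distribute the wedge, using dx_i ∧ dx_j = -dx_j ∧ dx_i and dx_i ∧ dx_i = 0. For each pair (i, j) with i < j, the coefficient of dx_i ∧ dx_j in alpha ∧ beta is (alpha_i * beta_j - alpha_j * beta_i). Collecting: alpha ∧ beta = (6*x) dx ∧ dy.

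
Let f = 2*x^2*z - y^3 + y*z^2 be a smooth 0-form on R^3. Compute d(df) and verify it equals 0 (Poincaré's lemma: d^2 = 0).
d(df) = 0

Step 1: df = sum_i (∂f/∂x_i) dx_i = (4*x*z) dx + (-3*y^2 + z^2) dy + (2*x^2 + 2*y*z) dz.
Step 2: Apply d again. Using the 1-form formula, the coefficient of dx ∧ dy in d(df) is ∂^2 f/∂x ∂y - ∂^2 f/∂y ∂x = (0) - (0) = 0 (equality of mixed partials for smooth f).
Similarly for dx ∧ dz and dy ∧ dz — all coefficients vanish. So d(df) = 0.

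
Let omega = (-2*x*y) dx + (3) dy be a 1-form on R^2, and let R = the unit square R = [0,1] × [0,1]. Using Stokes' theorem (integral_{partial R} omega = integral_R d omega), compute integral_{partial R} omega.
integral_(partial R) omega = 1

Stokes: integral_partial_R omega = integral_R d omega with d omega = (∂Q/∂x - ∂P/∂y) dx ∧ dy.
  ∂Q/∂x = 0
  ∂P/∂y = -2*x
  integrand = ∂Q/∂x - ∂P/∂y = 2*x.
Integrating over R: integral_0^1 integral_0^1 (2*x) dx dy = 1.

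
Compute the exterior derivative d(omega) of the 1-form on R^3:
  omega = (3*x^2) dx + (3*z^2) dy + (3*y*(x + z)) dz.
d(omega) = (3*y) dx ∧ dz + (3*x - 3*z) dy ∧ dz

For a 1-form omega = sum_i f_i dx_i, the exterior derivative is
  d(omega) = sum_{i < j} (∂f_j/∂x_i - ∂f_i/∂x_j) dx_i ∧ dx_j.
  coefficient of dx ∧ dz: ∂f_3/∂x - ∂f_1/∂z = ∂(3*y*(x + z))/∂x - ∂(3*x^2)/∂z = 3*y
  coefficient of dy ∧ dz: ∂f_3/∂y - ∂f_2/∂z = ∂(3*y*(x + z))/∂y - ∂(3*z^2)/∂z = 3*x - 3*z
Assembling: d(omega) = (3*y) dx ∧ dz + (3*x - 3*z) dy ∧ dz.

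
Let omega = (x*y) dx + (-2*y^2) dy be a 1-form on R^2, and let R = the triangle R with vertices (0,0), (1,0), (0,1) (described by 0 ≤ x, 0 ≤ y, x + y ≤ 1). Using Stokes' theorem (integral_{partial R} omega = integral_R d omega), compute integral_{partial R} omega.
integral_(partial R) omega = -1/6

Stokes: integral_partial_R omega = integral_R d omega with d omega = (∂Q/∂x - ∂P/∂y) dx ∧ dy.
  ∂Q/∂x = 0
  ∂P/∂y = x
  integrand = ∂Q/∂x - ∂P/∂y = -x.
Integrating over R: integral_0^1 integral_0^{1-x} (-x) dy dx = -1/6.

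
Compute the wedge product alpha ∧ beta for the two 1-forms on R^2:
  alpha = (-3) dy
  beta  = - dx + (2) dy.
alpha ∧ beta = (-3) dx ∧ dy

Distribute the wedge, using dx_i ∧ dx_j = -dx_j ∧ dx_i and dx_i ∧ dx_i = 0. For each pair (i, j) with i < j, the coefficient of dx_i ∧ dx_j in alpha ∧ beta is (alpha_i * beta_j - alpha_j * beta_i). Collecting: alpha ∧ beta = (-3) dx ∧ dy.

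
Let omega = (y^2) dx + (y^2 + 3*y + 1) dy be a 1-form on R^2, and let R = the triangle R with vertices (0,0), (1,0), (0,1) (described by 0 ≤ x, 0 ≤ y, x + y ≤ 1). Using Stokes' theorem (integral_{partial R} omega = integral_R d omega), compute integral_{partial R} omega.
integral_(partial R) omega = -1/3

Stokes: integral_partial_R omega = integral_R d omega with d omega = (∂Q/∂x - ∂P/∂y) dx ∧ dy.
  ∂Q/∂x = 0
  ∂P/∂y = 2*y
  integrand = ∂Q/∂x - ∂P/∂y = -2*y.
Integrating over R: integral_0^1 integral_0^{1-x} (-2*y) dy dx = -1/3.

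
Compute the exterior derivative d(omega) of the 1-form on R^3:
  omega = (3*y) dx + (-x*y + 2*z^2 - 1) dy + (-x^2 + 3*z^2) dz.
d(omega) = (-y - 3) dx ∧ dy + (-2*x) dx ∧ dz + (-4*z) dy ∧ dz

For a 1-form omega = sum_i f_i dx_i, the exterior derivative is
  d(omega) = sum_{i < j} (∂f_j/∂x_i - ∂f_i/∂x_j) dx_i ∧ dx_j.
  coefficient of dx ∧ dy: ∂f_2/∂x - ∂f_1/∂y = ∂(-x*y + 2*z^2 - 1)/∂x - ∂(3*y)/∂y = -y - 3
  coefficient of dx ∧ dz: ∂f_3/∂x - ∂f_1/∂z = ∂(-x^2 + 3*z^2)/∂x - ∂(3*y)/∂z = -2*x
  coefficient of dy ∧ dz: ∂f_3/∂y - ∂f_2/∂z = ∂(-x^2 + 3*z^2)/∂y - ∂(-x*y + 2*z^2 - 1)/∂z = -4*z
Assembling: d(omega) = (-y - 3) dx ∧ dy + (-2*x) dx ∧ dz + (-4*z) dy ∧ dz.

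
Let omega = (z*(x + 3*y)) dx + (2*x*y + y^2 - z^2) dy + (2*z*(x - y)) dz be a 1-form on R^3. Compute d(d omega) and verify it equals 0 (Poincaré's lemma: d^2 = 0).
d(d omega) = 0

Step 1: d omega = sum_{i<j} (∂f_j/∂x_i - ∂f_i/∂x_j) dx_i ∧ dx_j:
  coeff of dx ∧ dy: 2*y - 3*z
  coeff of dx ∧ dz: -x - 3*y + 2*z
  coeff of dy ∧ dz: 0
Step 2: Apply d again to each 2-form coefficient. The only possible 3-form in R^3 is dx ∧ dy ∧ dz, with coefficient
  ∂(coeff of dy∧dz)/∂x - ∂(coeff of dx∧dz)/∂y + ∂(coeff of dx∧dy)/∂z
  = ∂/∂x (0) - ∂/∂y (-x - 3*y + 2*z) + ∂/∂z (2*y - 3*z).
Each of these terms simplifies to sums of mixed partials that cancel in pairs. The result is 0 (by equality of mixed partials for smooth functions — Schwarz / Clairaut).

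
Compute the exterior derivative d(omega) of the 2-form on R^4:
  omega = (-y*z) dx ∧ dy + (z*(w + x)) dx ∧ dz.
d(omega) = (-y) dx ∧ dy ∧ dz + (z) dx ∧ dz ∧ dw

For a 2-form omega = sum_{i<j} g_{ij} dx_i ∧ dx_j, the exterior derivative is
  d(omega) = sum_{i<j} d(g_{ij}) ∧ dx_i ∧ dx_j = sum_{i<j, k} (∂g_{ij}/∂x_k) dx_k ∧ dx_i ∧ dx_j.
Expand each term, using dx_k ∧ dx_i ∧ dx_j = sgn(permutation) dx_{(a)} ∧ dx_{(b)} ∧ dx_{(c)} with (a < b < c) sorted:
  d(-y*z) includes (∂/∂z)(-y*z) dz = (-y) dz, which multiplied by dx ∧ dy gives (-y) dx ∧ dy ∧ dz
  d(z*(w + x)) includes (∂/∂w)(z*(w + x)) dw = (z) dw, which multiplied by dx ∧ dz gives (z) dx ∧ dz ∧ dw
Collecting like 3-forms: d(omega) = (-y) dx ∧ dy ∧ dz + (z) dx ∧ dz ∧ dw.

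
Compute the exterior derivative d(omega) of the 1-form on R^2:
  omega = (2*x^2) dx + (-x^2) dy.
d(omega) = (-2*x) dx ∧ dy

For a 1-form omega = sum_i f_i dx_i, the exterior derivative is
  d(omega) = sum_{i < j} (∂f_j/∂x_i - ∂f_i/∂x_j) dx_i ∧ dx_j.
  coefficient of dx ∧ dy: ∂f_2/∂x - ∂f_1/∂y = ∂(-x^2)/∂x - ∂(2*x^2)/∂y = -2*x
Assembling: d(omega) = (-2*x) dx ∧ dy.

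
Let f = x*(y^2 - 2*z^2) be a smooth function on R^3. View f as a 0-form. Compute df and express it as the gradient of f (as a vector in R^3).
df = (y^2 - 2*z^2) dx + (2*x*y) dy + (-4*x*z) dz; grad f = (y^2 - 2*z^2, 2*x*y, -4*x*z)

For a 0-form f, d f = (∂f/∂x) dx + (∂f/∂y) dy + (∂f/∂z) dz. The components of the vector representation are exactly the entries of grad f in Cartesian coordinates:
  ∂f/∂x = y^2 - 2*z^2
  ∂f/∂y = 2*x*y
  ∂f/∂z = -4*x*z.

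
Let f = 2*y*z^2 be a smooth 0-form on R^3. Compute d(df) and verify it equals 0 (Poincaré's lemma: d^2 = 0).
d(df) = 0

Step 1: df = sum_i (∂f/∂x_i) dx_i = (0) dx + (2*z^2) dy + (4*y*z) dz.
Step 2: Apply d again. Using the 1-form formula, the coefficient of dx ∧ dy in d(df) is ∂^2 f/∂x ∂y - ∂^2 f/∂y ∂x = (0) - (0) = 0 (equality of mixed partials for smooth f).
Similarly for dx ∧ dz and dy ∧ dz — all coefficients vanish. So d(df) = 0.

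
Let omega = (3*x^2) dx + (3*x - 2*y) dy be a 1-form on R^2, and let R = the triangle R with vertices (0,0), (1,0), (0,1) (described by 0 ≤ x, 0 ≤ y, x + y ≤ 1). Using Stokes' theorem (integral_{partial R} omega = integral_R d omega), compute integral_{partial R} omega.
integral_(partial R) omega = 3/2

Stokes: integral_partial_R omega = integral_R d omega with d omega = (∂Q/∂x - ∂P/∂y) dx ∧ dy.
  ∂Q/∂x = 3
  ∂P/∂y = 0
  integrand = ∂Q/∂x - ∂P/∂y = 3.
Integrating over R: integral_0^1 integral_0^{1-x} (3) dy dx = 3/2.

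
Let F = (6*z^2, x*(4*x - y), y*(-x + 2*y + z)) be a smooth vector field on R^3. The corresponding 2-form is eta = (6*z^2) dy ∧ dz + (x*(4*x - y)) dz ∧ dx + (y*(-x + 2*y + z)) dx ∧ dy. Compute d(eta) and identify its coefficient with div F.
d(eta) = (-x + y) dx ∧ dy ∧ dz; div F = -x + y

For a 2-form in R^3 of the form above, applying d gives a 3-form with coefficient ∂P/∂x + ∂Q/∂y + ∂R/∂z:
  ∂P/∂x = 0
  ∂Q/∂y = -x
  ∂R/∂z = y
Sum = -x + y, which is exactly div F.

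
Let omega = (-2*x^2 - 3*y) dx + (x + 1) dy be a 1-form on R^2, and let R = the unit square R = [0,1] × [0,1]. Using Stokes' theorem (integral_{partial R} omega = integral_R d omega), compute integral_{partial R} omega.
integral_(partial R) omega = 4

Stokes: integral_partial_R omega = integral_R d omega with d omega = (∂Q/∂x - ∂P/∂y) dx ∧ dy.
  ∂Q/∂x = 1
  ∂P/∂y = -3
  integrand = ∂Q/∂x - ∂P/∂y = 4.
Integrating over R: integral_0^1 integral_0^1 (4) dx dy = 4.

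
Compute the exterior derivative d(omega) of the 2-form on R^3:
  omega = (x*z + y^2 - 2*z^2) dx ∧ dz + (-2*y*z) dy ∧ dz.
d(omega) = (-2*y) dx ∧ dy ∧ dz

For a 2-form omega = sum_{i<j} g_{ij} dx_i ∧ dx_j, the exterior derivative is
  d(omega) = sum_{i<j} d(g_{ij}) ∧ dx_i ∧ dx_j = sum_{i<j, k} (∂g_{ij}/∂x_k) dx_k ∧ dx_i ∧ dx_j.
Expand each term, using dx_k ∧ dx_i ∧ dx_j = sgn(permutation) dx_{(a)} ∧ dx_{(b)} ∧ dx_{(c)} with (a < b < c) sorted:
  d(x*z + y^2 - 2*z^2) includes (∂/∂y)(x*z + y^2 - 2*z^2) dy = (2*y) dy, which multiplied by dx ∧ dz gives (-2*y) dx ∧ dy ∧ dz
Collecting like 3-forms: d(omega) = (-2*y) dx ∧ dy ∧ dz.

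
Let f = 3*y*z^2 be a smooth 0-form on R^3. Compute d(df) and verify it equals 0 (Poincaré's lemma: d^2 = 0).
d(df) = 0

Step 1: df = sum_i (∂f/∂x_i) dx_i = (0) dx + (3*z^2) dy + (6*y*z) dz.
Step 2: Apply d again. Using the 1-form formula, the coefficient of dx ∧ dy in d(df) is ∂^2 f/∂x ∂y - ∂^2 f/∂y ∂x = (0) - (0) = 0 (equality of mixed partials for smooth f).
Similarly for dx ∧ dz and dy ∧ dz — all coefficients vanish. So d(df) = 0.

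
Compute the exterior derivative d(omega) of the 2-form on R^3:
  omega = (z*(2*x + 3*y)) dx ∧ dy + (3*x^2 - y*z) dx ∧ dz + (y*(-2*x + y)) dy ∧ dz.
d(omega) = (2*x + y + z) dx ∧ dy ∧ dz

For a 2-form omega = sum_{i<j} g_{ij} dx_i ∧ dx_j, the exterior derivative is
  d(omega) = sum_{i<j} d(g_{ij}) ∧ dx_i ∧ dx_j = sum_{i<j, k} (∂g_{ij}/∂x_k) dx_k ∧ dx_i ∧ dx_j.
Expand each term, using dx_k ∧ dx_i ∧ dx_j = sgn(permutation) dx_{(a)} ∧ dx_{(b)} ∧ dx_{(c)} with (a < b < c) sorted:
  d(z*(2*x + 3*y)) includes (∂/∂z)(z*(2*x + 3*y)) dz = (2*x + 3*y) dz, which multiplied by dx ∧ dy gives (2*x + 3*y) dx ∧ dy ∧ dz
  d(3*x^2 - y*z) includes (∂/∂y)(3*x^2 - y*z) dy = (-z) dy, which multiplied by dx ∧ dz gives (z) dx ∧ dy ∧ dz
  d(y*(-2*x + y)) includes (∂/∂x)(y*(-2*x + y)) dx = (-2*y) dx, which multiplied by dy ∧ dz gives (-2*y) dx ∧ dy ∧ dz
Collecting like 3-forms: d(omega) = (2*x + y + z) dx ∧ dy ∧ dz.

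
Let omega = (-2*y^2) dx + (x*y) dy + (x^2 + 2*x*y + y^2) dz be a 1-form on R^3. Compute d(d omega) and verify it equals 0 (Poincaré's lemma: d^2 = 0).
d(d omega) = 0

Step 1: d omega = sum_{i<j} (∂f_j/∂x_i - ∂f_i/∂x_j) dx_i ∧ dx_j:
  coeff of dx ∧ dy: 5*y
  coeff of dx ∧ dz: 2*x + 2*y
  coeff of dy ∧ dz: 2*x + 2*y
Step 2: Apply d again to each 2-form coefficient. The only possible 3-form in R^3 is dx ∧ dy ∧ dz, with coefficient
  ∂(coeff of dy∧dz)/∂x - ∂(coeff of dx∧dz)/∂y + ∂(coeff of dx∧dy)/∂z
  = ∂/∂x (2*x + 2*y) - ∂/∂y (2*x + 2*y) + ∂/∂z (5*y).
Each of these terms simplifies to sums of mixed partials that cancel in pairs. The result is 0 (by equality of mixed partials for smooth functions — Schwarz / Clairaut).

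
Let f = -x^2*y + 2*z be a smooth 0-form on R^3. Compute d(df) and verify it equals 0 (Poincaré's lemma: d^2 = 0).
d(df) = 0

Step 1: df = sum_i (∂f/∂x_i) dx_i = (-2*x*y) dx + (-x^2) dy + (2) dz.
Step 2: Apply d again. Using the 1-form formula, the coefficient of dx ∧ dy in d(df) is ∂^2 f/∂x ∂y - ∂^2 f/∂y ∂x = (-2*x) - (-2*x) = 0 (equality of mixed partials for smooth f).
Similarly for dx ∧ dz and dy ∧ dz — all coefficients vanish. So d(df) = 0.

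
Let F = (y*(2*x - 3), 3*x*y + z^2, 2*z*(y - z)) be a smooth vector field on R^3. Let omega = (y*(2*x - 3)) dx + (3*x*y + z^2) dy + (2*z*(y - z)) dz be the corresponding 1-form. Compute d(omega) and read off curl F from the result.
d(omega) = (0) dy ∧ dz + (0) dz ∧ dx + (-2*x + 3*y + 3) dx ∧ dy; curl F = (0, 0, -2*x + 3*y + 3)

d omega = sum_{i<j} (∂f_j/∂x_i - ∂f_i/∂x_j) dx_i ∧ dx_j. Under the identification (dy ∧ dz, dz ∧ dx, dx ∧ dy) ↔ (e_x, e_y, e_z), the coefficients are exactly the components of curl F. Compute:
  ∂R/∂y - ∂Q/∂z = (2*z) - (2*z) = 0
  ∂P/∂z - ∂R/∂x = (0) - (0) = 0
  ∂Q/∂x - ∂P/∂y = (3*y) - (2*x - 3) = -2*x + 3*y + 3.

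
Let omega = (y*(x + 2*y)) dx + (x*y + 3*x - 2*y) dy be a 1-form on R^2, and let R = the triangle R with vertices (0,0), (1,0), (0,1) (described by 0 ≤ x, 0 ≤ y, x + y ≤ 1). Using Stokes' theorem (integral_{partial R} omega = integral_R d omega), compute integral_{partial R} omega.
integral_(partial R) omega = 5/6

Stokes: integral_partial_R omega = integral_R d omega with d omega = (∂Q/∂x - ∂P/∂y) dx ∧ dy.
  ∂Q/∂x = y + 3
  ∂P/∂y = x + 4*y
  integrand = ∂Q/∂x - ∂P/∂y = -x - 3*y + 3.
Integrating over R: integral_0^1 integral_0^{1-x} (-x - 3*y + 3) dy dx = 5/6.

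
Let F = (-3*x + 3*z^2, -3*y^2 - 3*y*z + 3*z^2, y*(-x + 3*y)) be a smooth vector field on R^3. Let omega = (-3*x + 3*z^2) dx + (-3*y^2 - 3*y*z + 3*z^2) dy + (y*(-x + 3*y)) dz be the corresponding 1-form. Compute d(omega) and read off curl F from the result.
d(omega) = (-x + 9*y - 6*z) dy ∧ dz + (y + 6*z) dz ∧ dx + (0) dx ∧ dy; curl F = (-x + 9*y - 6*z, y + 6*z, 0)

d omega = sum_{i<j} (∂f_j/∂x_i - ∂f_i/∂x_j) dx_i ∧ dx_j. Under the identification (dy ∧ dz, dz ∧ dx, dx ∧ dy) ↔ (e_x, e_y, e_z), the coefficients are exactly the components of curl F. Compute:
  ∂R/∂y - ∂Q/∂z = (-x + 6*y) - (-3*y + 6*z) = -x + 9*y - 6*z
  ∂P/∂z - ∂R/∂x = (6*z) - (-y) = y + 6*z
  ∂Q/∂x - ∂P/∂y = (0) - (0) = 0.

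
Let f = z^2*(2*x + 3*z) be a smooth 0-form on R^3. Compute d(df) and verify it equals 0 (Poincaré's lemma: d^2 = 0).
d(df) = 0

Step 1: df = sum_i (∂f/∂x_i) dx_i = (2*z^2) dx + (0) dy + (z*(4*x + 9*z)) dz.
Step 2: Apply d again. Using the 1-form formula, the coefficient of dx ∧ dy in d(df) is ∂^2 f/∂x ∂y - ∂^2 f/∂y ∂x = (0) - (0) = 0 (equality of mixed partials for smooth f).
Similarly for dx ∧ dz and dy ∧ dz — all coefficients vanish. So d(df) = 0.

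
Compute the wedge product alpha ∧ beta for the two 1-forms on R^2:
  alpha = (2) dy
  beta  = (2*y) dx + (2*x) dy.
alpha ∧ beta = (-4*y) dx ∧ dy

Distribute the wedge, using dx_i ∧ dx_j = -dx_j ∧ dx_i and dx_i ∧ dx_i = 0. For each pair (i, j) with i < j, the coefficient of dx_i ∧ dx_j in alpha ∧ beta is (alpha_i * beta_j - alpha_j * beta_i). Collecting: alpha ∧ beta = (-4*y) dx ∧ dy.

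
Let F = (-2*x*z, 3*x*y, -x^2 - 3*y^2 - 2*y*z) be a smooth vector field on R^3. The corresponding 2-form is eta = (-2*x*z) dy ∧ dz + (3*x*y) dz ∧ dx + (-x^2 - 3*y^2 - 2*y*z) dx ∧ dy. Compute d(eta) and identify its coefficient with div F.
d(eta) = (3*x - 2*y - 2*z) dx ∧ dy ∧ dz; div F = 3*x - 2*y - 2*z

For a 2-form in R^3 of the form above, applying d gives a 3-form with coefficient ∂P/∂x + ∂Q/∂y + ∂R/∂z:
  ∂P/∂x = -2*z
  ∂Q/∂y = 3*x
  ∂R/∂z = -2*y
Sum = 3*x - 2*y - 2*z, which is exactly div F.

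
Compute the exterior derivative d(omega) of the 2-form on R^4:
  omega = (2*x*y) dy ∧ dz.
d(omega) = (2*y) dx ∧ dy ∧ dz

For a 2-form omega = sum_{i<j} g_{ij} dx_i ∧ dx_j, the exterior derivative is
  d(omega) = sum_{i<j} d(g_{ij}) ∧ dx_i ∧ dx_j = sum_{i<j, k} (∂g_{ij}/∂x_k) dx_k ∧ dx_i ∧ dx_j.
Expand each term, using dx_k ∧ dx_i ∧ dx_j = sgn(permutation) dx_{(a)} ∧ dx_{(b)} ∧ dx_{(c)} with (a < b < c) sorted:
  d(2*x*y) includes (∂/∂x)(2*x*y) dx = (2*y) dx, which multiplied by dy ∧ dz gives (2*y) dx ∧ dy ∧ dz
Collecting like 3-forms: d(omega) = (2*y) dx ∧ dy ∧ dz.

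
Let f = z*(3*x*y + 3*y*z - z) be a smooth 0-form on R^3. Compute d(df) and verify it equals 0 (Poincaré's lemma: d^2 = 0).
d(df) = 0

Step 1: df = sum_i (∂f/∂x_i) dx_i = (3*y*z) dx + (3*z*(x + z)) dy + (3*x*y + 6*y*z - 2*z) dz.
Step 2: Apply d again. Using the 1-form formula, the coefficient of dx ∧ dy in d(df) is ∂^2 f/∂x ∂y - ∂^2 f/∂y ∂x = (3*z) - (3*z) = 0 (equality of mixed partials for smooth f).
Similarly for dx ∧ dz and dy ∧ dz — all coefficients vanish. So d(df) = 0.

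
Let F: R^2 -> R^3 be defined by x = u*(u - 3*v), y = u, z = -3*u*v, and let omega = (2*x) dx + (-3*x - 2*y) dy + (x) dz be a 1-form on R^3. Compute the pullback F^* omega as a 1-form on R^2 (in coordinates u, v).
F^* omega = (u*(4*u^2 - 21*u*v - 3*u + 27*v^2 + 9*v - 2)) du + (9*u^2*(-u + 3*v)) dv

Using F^*(f dg) = (f ∘ F) d(g ∘ F), substitute each coordinate x_i by F_i(u, v) in f_i, and replace dx_i by d F_i = (∂F_i/∂u) du + (∂F_i/∂v) dv.
  For the x component: f_1(F) = 2*u*(u - 3*v); d F_1 = (2*u - 3*v) du + (-3*u) dv
  For the y component: f_2(F) = u*(-3*u + 9*v - 2); d F_2 = (1) du + (0) dv
  For the z component: f_3(F) = u*(u - 3*v); d F_3 = (-3*v) du + (-3*u) dv
Combining and collecting du, dv coefficients:
  coeff of du: u*(4*u^2 - 21*u*v - 3*u + 27*v^2 + 9*v - 2)
  coeff of dv: 9*u^2*(-u + 3*v)
F^* omega = (u*(4*u^2 - 21*u*v - 3*u + 27*v^2 + 9*v - 2)) du + (9*u^2*(-u + 3*v)) dv.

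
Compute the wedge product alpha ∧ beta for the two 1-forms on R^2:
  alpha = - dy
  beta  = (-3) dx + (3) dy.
alpha ∧ beta = (-3) dx ∧ dy

Distribute the wedge, using dx_i ∧ dx_j = -dx_j ∧ dx_i and dx_i ∧ dx_i = 0. For each pair (i, j) with i < j, the coefficient of dx_i ∧ dx_j in alpha ∧ beta is (alpha_i * beta_j - alpha_j * beta_i). Collecting: alpha ∧ beta = (-3) dx ∧ dy.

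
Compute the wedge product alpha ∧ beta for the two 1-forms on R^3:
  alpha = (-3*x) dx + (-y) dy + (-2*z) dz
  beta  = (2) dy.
alpha ∧ beta = (-6*x) dx ∧ dy + (4*z) dy ∧ dz

Distribute the wedge, using dx_i ∧ dx_j = -dx_j ∧ dx_i and dx_i ∧ dx_i = 0. For each pair (i, j) with i < j, the coefficient of dx_i ∧ dx_j in alpha ∧ beta is (alpha_i * beta_j - alpha_j * beta_i). Collecting: alpha ∧ beta = (-6*x) dx ∧ dy + (4*z) dy ∧ dz.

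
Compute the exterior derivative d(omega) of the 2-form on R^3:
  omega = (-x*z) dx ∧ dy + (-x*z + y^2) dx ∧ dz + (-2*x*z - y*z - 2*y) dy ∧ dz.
d(omega) = (-x - 2*y - 2*z) dx ∧ dy ∧ dz

For a 2-form omega = sum_{i<j} g_{ij} dx_i ∧ dx_j, the exterior derivative is
  d(omega) = sum_{i<j} d(g_{ij}) ∧ dx_i ∧ dx_j = sum_{i<j, k} (∂g_{ij}/∂x_k) dx_k ∧ dx_i ∧ dx_j.
Expand each term, using dx_k ∧ dx_i ∧ dx_j = sgn(permutation) dx_{(a)} ∧ dx_{(b)} ∧ dx_{(c)} with (a < b < c) sorted:
  d(-x*z) includes (∂/∂z)(-x*z) dz = (-x) dz, which multiplied by dx ∧ dy gives (-x) dx ∧ dy ∧ dz
  d(-x*z + y^2) includes (∂/∂y)(-x*z + y^2) dy = (2*y) dy, which multiplied by dx ∧ dz gives (-2*y) dx ∧ dy ∧ dz
  d(-2*x*z - y*z - 2*y) includes (∂/∂x)(-2*x*z - y*z - 2*y) dx = (-2*z) dx, which multiplied by dy ∧ dz gives (-2*z) dx ∧ dy ∧ dz
Collecting like 3-forms: d(omega) = (-x - 2*y - 2*z) dx ∧ dy ∧ dz.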